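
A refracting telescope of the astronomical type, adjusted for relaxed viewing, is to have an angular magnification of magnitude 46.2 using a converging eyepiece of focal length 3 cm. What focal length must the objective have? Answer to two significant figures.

140 cm

|M| = f_obj/|f_eye|, so f_obj = |M| x |f_eye| = 46.2 x 3 = 138.600 cm.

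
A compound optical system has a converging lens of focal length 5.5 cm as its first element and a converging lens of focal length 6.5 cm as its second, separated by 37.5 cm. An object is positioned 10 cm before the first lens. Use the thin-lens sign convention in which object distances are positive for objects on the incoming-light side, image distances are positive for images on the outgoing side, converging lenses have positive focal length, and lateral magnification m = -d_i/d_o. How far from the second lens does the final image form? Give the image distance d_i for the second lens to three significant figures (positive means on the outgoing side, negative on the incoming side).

8.75 cm

Lens 1: 1/d_i1 = 1/f_1 - 1/d_o1 = 1/5.5 - 1/10 = 0.08182 cm^-1, so d_i1 = 12.222 cm.
Object distance for lens 2: d_o2 = 37.5 - 12.222 = 25.278 cm.
Lens 2: 1/d_i2 = 1/f_2 - 1/d_o2 = 1/6.5 - 1/(25.278) = 0.11429 cm^-1, so d_i2 = 8.750 cm.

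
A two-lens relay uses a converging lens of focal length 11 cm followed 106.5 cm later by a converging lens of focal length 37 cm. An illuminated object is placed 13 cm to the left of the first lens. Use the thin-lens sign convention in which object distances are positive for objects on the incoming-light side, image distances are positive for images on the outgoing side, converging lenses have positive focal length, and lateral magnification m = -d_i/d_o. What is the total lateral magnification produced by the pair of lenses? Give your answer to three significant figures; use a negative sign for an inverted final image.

Applying the thin-lens equation to the first lens, 1/11 = 1/13 + 1/d_i1, which gives d_i1 = 71.500 cm.
Its lateral magnification is m_1 = -d_i1/d_o1 = -(71.500)/13 = -5.5000.
That image sits 35.000 cm in front of the second lens, so d_o2 = 35.000 cm.
Applying the thin-lens equation again with f_2 = 37 cm and d_o2 = 35.000 cm gives d_i2 = -647.500 cm.
m_2 = -(-647.500)/(35.000) = 18.5000.
Overall magnification: m = m_1 m_2 = -101.7500.

-102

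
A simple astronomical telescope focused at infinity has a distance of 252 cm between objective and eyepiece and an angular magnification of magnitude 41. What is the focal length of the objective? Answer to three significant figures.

246 cm

In normal adjustment the tube length equals f_obj + f_eye and |M| = f_obj/f_eye.
So f_obj = 41 f_eye and 41 f_eye + f_eye = 252 cm, giving f_eye = 252/42 = 6.000 cm and f_obj = 246.000 cm.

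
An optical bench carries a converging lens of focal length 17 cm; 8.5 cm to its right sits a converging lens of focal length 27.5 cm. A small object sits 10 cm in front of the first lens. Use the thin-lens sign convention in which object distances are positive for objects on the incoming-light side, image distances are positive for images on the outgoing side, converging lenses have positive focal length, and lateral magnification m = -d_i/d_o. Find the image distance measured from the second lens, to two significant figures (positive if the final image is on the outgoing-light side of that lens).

Applying the thin-lens equation to the first lens, 1/17 = 1/10 + 1/d_i1, which gives d_i1 = -24.286 cm.
The intermediate image is virtual, 24.286 cm to the left of lens 1, so d_o2 = L - d_i1 = 8.5 - (-24.286) = 32.786 cm.
Applying the thin-lens equation again with f_2 = 27.5 cm and d_o2 = 32.786 cm gives d_i2 = 170.574 cm.

170 cm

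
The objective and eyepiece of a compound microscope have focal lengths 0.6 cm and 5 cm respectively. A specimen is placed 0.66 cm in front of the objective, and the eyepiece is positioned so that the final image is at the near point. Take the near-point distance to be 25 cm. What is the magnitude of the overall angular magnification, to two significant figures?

60

Objective: 1/d_i = 1/f_obj - 1/d_o = 1/0.6 - 1/0.66 = 0.15152 cm^-1, so d_i = 6.600 cm.
m_obj = -d_i/d_o = -6.600/0.66 = -10.000.
Eyepiece angular magnification (image at near point): M_eye = 1 + D/f_e = 1 + 25/5 = 6.000.
Overall M = m_obj x M_eye = (-10.000)(6.000) = -60.00.
|M| = 60.00.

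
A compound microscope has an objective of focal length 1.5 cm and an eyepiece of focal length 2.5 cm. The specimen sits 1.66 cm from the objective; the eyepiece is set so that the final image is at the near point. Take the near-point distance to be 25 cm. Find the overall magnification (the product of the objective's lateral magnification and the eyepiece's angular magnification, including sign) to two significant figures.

Objective: 1/d_i = 1/f_obj - 1/d_o = 1/1.5 - 1/1.66 = 0.06426 cm^-1, so d_i = 15.563 cm.
m_obj = -d_i/d_o = -15.563/1.66 = -9.375.
Eyepiece angular magnification (image at near point): M_eye = 1 + D/f_e = 1 + 25/2.5 = 11.000.
Overall M = m_obj x M_eye = (-9.375)(11.000) = -103.13.

-100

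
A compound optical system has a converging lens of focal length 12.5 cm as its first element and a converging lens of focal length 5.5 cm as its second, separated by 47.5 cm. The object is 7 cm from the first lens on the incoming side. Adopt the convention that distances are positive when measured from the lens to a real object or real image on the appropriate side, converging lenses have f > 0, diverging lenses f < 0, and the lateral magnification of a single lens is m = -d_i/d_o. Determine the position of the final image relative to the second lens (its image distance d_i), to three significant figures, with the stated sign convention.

6.02 cm

Lens 1: 1/d_i1 = 1/f_1 - 1/d_o1 = 1/12.5 - 1/7 = -0.06286 cm^-1, so d_i1 = -15.909 cm.
The intermediate image is virtual, 15.909 cm to the left of lens 1, so d_o2 = L - d_i1 = 47.5 - (-15.909) = 63.409 cm.
Lens 2: 1/d_i2 = 1/f_2 - 1/d_o2 = 1/5.5 - 1/(63.409) = 0.16605 cm^-1, so d_i2 = 6.022 cm.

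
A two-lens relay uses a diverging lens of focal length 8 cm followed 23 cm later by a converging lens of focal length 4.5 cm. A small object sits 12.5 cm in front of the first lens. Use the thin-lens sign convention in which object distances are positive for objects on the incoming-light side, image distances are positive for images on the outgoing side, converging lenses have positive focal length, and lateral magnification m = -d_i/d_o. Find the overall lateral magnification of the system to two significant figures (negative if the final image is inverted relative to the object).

First lens: d_i1 = 1/(1/(-8) - 1/12.5) = -4.878 cm.
m_1 = -(-4.878)/12.5 = 0.3902.
The intermediate image is virtual, 4.878 cm to the left of lens 1, so d_o2 = L - d_i1 = 23 - (-4.878) = 27.878 cm.
Second lens: d_i2 = 1/(1/4.5 - 1/(27.878)) = 5.366 cm.
m_2 = -(5.366)/(27.878) = -0.1925.
Total m = m_1 x m_2 = (0.3902)(-0.1925) = -0.0751.

-0.075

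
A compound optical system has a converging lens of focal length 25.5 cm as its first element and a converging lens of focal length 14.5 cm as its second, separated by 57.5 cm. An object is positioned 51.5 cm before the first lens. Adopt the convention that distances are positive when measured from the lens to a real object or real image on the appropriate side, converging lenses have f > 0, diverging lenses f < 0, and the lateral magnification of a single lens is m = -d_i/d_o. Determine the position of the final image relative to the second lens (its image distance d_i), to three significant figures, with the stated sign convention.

-13.5 cm

Lens 1: 1/d_i1 = 1/f_1 - 1/d_o1 = 1/25.5 - 1/51.5 = 0.01980 cm^-1, so d_i1 = 50.510 cm.
The intermediate image is 50.510 cm to the right of lens 1, so d_o2 = L - d_i1 = 57.5 - 50.510 = 6.990 cm.
Lens 2: 1/d_i2 = 1/f_2 - 1/d_o2 = 1/14.5 - 1/(6.990) = -0.07409 cm^-1, so d_i2 = -13.497 cm.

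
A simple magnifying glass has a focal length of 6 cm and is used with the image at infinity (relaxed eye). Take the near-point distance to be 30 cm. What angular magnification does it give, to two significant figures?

5.0

M = D/f = 30/6 = 5.000.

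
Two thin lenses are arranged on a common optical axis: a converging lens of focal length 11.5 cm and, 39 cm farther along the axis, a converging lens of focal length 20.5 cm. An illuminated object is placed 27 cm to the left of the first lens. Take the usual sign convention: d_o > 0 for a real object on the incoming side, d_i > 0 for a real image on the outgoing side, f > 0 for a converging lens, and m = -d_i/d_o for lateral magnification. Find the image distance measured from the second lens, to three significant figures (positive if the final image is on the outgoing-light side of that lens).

-254 cm

Applying the thin-lens equation to the first lens, 1/11.5 = 1/27 + 1/d_i1, which gives d_i1 = 20.032 cm.
The intermediate image is 20.032 cm to the right of lens 1, so d_o2 = L - d_i1 = 39 - 20.032 = 18.968 cm.
Applying the thin-lens equation again with f_2 = 20.5 cm and d_o2 = 18.968 cm gives d_i2 = -253.768 cm.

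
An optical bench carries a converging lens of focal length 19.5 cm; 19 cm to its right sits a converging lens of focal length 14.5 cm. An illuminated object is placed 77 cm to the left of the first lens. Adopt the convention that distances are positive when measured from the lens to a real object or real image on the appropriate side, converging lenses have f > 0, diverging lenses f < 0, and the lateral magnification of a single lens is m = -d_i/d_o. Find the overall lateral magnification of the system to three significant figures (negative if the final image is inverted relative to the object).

-0.228

First lens: d_i1 = 1/(1/19.5 - 1/77) = 26.113 cm.
m_1 = -(26.113)/77 = -0.3391.
This image would form 26.113 cm past lens 1, i.e. 7.113 cm beyond lens 2, so it is a virtual object for lens 2: d_o2 = 19 - 26.113 = -7.113 cm.
Second lens: d_i2 = 1/(1/14.5 - 1/(-7.113)) = 4.772 cm.
m_2 = -(4.772)/(-7.113) = 0.6709.
Total m = m_1 x m_2 = (-0.3391)(0.6709) = -0.2275.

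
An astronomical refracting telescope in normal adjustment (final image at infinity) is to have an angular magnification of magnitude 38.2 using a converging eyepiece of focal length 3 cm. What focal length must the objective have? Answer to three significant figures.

115 cm

|M| = f_obj/|f_eye|, so f_obj = |M| x |f_eye| = 38.2 x 3 = 114.600 cm.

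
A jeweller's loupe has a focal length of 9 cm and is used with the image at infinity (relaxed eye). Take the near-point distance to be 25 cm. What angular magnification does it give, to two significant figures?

2.8

M = D/f = 25/9 = 2.778.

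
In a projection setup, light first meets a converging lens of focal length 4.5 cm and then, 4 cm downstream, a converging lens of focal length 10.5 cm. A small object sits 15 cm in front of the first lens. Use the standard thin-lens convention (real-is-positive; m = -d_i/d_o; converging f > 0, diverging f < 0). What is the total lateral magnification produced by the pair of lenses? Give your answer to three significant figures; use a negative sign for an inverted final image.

-0.348

Lens 1: 1/d_i1 = 1/f_1 - 1/d_o1 = 1/4.5 - 1/15 = 0.15556 cm^-1, so d_i1 = 6.429 cm.
m_1 = -(6.429)/15 = -0.4286.
Since 6.429 cm > 4 cm, the first image lies past the second lens and serves as a virtual object: d_o2 = L - d_i1 = -2.429 cm.
Lens 2: 1/d_i2 = 1/f_2 - 1/d_o2 = 1/10.5 - 1/(-2.429) = 0.50700 cm^-1, so d_i2 = 1.972 cm.
m_2 = -(1.972)/(-2.429) = 0.8122.
Overall magnification: m = m_1 m_2 = -0.3481.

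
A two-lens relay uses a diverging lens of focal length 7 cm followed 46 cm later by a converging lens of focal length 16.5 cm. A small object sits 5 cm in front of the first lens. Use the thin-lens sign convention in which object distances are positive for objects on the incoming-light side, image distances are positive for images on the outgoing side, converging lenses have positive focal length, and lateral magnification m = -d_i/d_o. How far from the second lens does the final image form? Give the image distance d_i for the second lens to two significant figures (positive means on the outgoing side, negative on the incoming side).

First lens: d_i1 = 1/(1/(-7) - 1/5) = -2.917 cm.
The intermediate image is virtual, 2.917 cm to the left of lens 1, so d_o2 = L - d_i1 = 46 - (-2.917) = 48.917 cm.
Second lens: d_i2 = 1/(1/16.5 - 1/(48.917)) = 24.898 cm.

25 cm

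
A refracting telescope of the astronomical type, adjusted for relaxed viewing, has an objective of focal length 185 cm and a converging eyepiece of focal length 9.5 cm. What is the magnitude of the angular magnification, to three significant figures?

19.5

|M| = f_obj/|f_eye| = 185/9.5 = 19.474.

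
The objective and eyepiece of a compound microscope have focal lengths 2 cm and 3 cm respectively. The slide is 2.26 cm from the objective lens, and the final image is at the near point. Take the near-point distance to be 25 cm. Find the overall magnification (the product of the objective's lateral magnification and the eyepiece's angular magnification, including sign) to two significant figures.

-72

Objective: 1/d_i = 1/f_obj - 1/d_o = 1/2 - 1/2.26 = 0.05752 cm^-1, so d_i = 17.385 cm.
m_obj = -d_i/d_o = -17.385/2.26 = -7.692.
Eyepiece angular magnification (image at near point): M_eye = 1 + D/f_e = 1 + 25/3 = 9.333.
Overall M = m_obj x M_eye = (-7.692)(9.333) = -71.79.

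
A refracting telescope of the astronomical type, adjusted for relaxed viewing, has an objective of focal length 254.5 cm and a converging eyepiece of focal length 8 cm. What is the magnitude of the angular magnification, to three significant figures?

31.8

|M| = f_obj/|f_eye| = 254.5/8 = 31.812.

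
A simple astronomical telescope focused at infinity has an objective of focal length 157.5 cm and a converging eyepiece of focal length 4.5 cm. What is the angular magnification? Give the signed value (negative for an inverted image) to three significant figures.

-35.0

M = -f_obj/f_eye = -157.5/(4.5) = -35.000.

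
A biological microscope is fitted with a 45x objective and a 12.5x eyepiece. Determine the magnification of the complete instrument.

The overall magnification of a compound microscope is the product of the objective and eyepiece magnifications:
M = M_obj x M_eye = 45 x 12.5 = 562.5.

562.5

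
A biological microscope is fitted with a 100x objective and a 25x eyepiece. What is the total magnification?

2500

The overall magnification of a compound microscope is the product of the objective and eyepiece magnifications:
M = M_obj x M_eye = 100 x 25 = 2500.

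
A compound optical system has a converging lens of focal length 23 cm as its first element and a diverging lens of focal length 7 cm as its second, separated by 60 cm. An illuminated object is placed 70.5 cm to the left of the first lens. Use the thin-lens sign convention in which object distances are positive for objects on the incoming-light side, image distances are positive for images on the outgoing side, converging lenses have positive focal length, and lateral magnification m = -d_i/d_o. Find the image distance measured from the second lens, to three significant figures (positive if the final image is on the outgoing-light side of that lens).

Lens 1: 1/d_i1 = 1/f_1 - 1/d_o1 = 1/23 - 1/70.5 = 0.02929 cm^-1, so d_i1 = 34.137 cm.
That image sits 25.863 cm in front of the second lens, so d_o2 = 25.863 cm.
Lens 2: 1/d_i2 = 1/f_2 - 1/d_o2 = 1/(-7) - 1/(25.863) = -0.18152 cm^-1, so d_i2 = -5.509 cm.

-5.51 cm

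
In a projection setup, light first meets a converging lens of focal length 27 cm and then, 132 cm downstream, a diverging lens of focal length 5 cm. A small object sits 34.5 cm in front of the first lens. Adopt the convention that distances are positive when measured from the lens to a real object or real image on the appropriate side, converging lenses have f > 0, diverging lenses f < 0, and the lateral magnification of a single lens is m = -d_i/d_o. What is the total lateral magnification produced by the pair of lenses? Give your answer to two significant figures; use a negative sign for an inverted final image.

-1.4

Lens 1: 1/d_i1 = 1/f_1 - 1/d_o1 = 1/27 - 1/34.5 = 0.00805 cm^-1, so d_i1 = 124.200 cm.
m_1 = -(124.200)/34.5 = -3.6000.
The intermediate image is 124.200 cm to the right of lens 1, so d_o2 = L - d_i1 = 132 - 124.200 = 7.800 cm.
Lens 2: 1/d_i2 = 1/f_2 - 1/d_o2 = 1/(-5) - 1/(7.800) = -0.32821 cm^-1, so d_i2 = -3.047 cm.
m_2 = -(-3.047)/(7.800) = 0.3906.
Overall magnification: m = m_1 m_2 = -1.4063.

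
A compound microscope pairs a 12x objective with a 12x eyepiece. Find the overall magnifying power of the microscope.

144

The overall magnification of a compound microscope is the product of the objective and eyepiece magnifications:
M = M_obj x M_eye = 12 x 12 = 144.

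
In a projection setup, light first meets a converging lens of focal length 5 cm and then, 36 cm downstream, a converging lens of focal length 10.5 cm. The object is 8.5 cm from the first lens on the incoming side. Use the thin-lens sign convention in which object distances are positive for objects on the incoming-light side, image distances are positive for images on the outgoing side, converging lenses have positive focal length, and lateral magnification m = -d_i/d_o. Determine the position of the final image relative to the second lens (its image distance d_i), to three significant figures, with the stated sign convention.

18.8 cm

First lens: d_i1 = 1/(1/5 - 1/8.5) = 12.143 cm.
That image sits 23.857 cm in front of the second lens, so d_o2 = 23.857 cm.
Second lens: d_i2 = 1/(1/10.5 - 1/(23.857)) = 18.754 cm.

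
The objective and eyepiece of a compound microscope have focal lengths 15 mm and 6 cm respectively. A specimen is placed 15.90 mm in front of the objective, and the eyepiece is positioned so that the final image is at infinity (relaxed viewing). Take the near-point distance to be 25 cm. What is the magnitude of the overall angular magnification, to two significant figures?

69

Convert to cm: f_obj = 15 mm = 1.5 cm; d_o = 15.90 mm = 1.59 cm.
Objective: 1/d_i = 1/f_obj - 1/d_o = 1/1.5 - 1/1.59 = 0.03774 cm^-1, so d_i = 26.500 cm.
m_obj = -d_i/d_o = -26.500/1.59 = -16.667.
Eyepiece angular magnification (image at infinity): M_eye = D/f_e = 25/6 = 4.167.
Overall M = m_obj x M_eye = (-16.667)(4.167) = -69.44.
|M| = 69.44.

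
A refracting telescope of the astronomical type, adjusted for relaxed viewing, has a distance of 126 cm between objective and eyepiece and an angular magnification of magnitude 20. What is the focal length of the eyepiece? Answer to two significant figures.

In normal adjustment the tube length equals f_obj + f_eye and |M| = f_obj/f_eye.
So f_obj = 20 f_eye and 20 f_eye + f_eye = 126 cm, giving f_eye = 126/21 = 6.000 cm and f_obj = 120.000 cm.

6.0 cm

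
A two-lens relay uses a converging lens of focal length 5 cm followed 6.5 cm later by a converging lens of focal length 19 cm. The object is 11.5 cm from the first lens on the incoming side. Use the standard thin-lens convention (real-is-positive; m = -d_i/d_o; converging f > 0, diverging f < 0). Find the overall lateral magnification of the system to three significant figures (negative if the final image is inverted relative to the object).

First lens: d_i1 = 1/(1/5 - 1/11.5) = 8.846 cm.
m_1 = -(8.846)/11.5 = -0.7692.
Since 8.846 cm > 6.5 cm, the first image lies past the second lens and serves as a virtual object: d_o2 = L - d_i1 = -2.346 cm.
Second lens: d_i2 = 1/(1/19 - 1/(-2.346)) = 2.088 cm.
m_2 = -(2.088)/(-2.346) = 0.8901.
Total m = m_1 x m_2 = (-0.7692)(0.8901) = -0.6847.

-0.685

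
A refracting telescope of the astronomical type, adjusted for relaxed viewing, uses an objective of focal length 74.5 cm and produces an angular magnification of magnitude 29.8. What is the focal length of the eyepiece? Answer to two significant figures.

2.5 cm

|M| = f_obj/f_eye, so f_eye = f_obj/|M| = 74.5/29.8 = 2.500 cm.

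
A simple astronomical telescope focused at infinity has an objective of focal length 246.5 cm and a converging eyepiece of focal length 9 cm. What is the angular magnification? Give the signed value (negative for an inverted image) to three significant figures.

M = -f_obj/f_eye = -246.5/(9) = -27.389.

-27.4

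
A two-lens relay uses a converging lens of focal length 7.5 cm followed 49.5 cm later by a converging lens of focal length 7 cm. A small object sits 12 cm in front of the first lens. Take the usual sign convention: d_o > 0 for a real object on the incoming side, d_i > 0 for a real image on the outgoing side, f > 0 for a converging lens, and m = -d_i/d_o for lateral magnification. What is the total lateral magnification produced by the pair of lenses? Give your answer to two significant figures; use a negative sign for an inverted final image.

0.52

Lens 1: 1/d_i1 = 1/f_1 - 1/d_o1 = 1/7.5 - 1/12 = 0.05000 cm^-1, so d_i1 = 20.000 cm.
m_1 = -(20.000)/12 = -1.6667.
Object distance for lens 2: d_o2 = 49.5 - 20.000 = 29.500 cm.
Lens 2: 1/d_i2 = 1/f_2 - 1/d_o2 = 1/7 - 1/(29.500) = 0.10896 cm^-1, so d_i2 = 9.178 cm.
m_2 = -(9.178)/(29.500) = -0.3111.
The system's lateral magnification is m_1 m_2 = (-1.6667)(-0.3111) = 0.5185.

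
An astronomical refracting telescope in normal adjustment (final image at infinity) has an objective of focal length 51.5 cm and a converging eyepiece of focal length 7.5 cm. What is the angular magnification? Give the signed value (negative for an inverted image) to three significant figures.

M = -f_obj/f_eye = -51.5/(7.5) = -6.867.

-6.87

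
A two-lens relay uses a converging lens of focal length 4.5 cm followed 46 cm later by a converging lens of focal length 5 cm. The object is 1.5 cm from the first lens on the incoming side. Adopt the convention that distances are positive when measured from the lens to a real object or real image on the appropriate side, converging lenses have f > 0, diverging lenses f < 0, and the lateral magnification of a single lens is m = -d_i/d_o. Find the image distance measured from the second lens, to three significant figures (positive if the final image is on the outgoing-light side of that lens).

5.58 cm

Applying the thin-lens equation to the first lens, 1/4.5 = 1/1.5 + 1/d_i1, which gives d_i1 = -2.250 cm.
The intermediate image is virtual, 2.250 cm to the left of lens 1, so d_o2 = L - d_i1 = 46 - (-2.250) = 48.250 cm.
Applying the thin-lens equation again with f_2 = 5 cm and d_o2 = 48.250 cm gives d_i2 = 5.578 cm.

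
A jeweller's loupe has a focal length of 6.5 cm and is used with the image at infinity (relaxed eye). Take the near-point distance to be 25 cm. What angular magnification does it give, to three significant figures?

3.85

M = D/f = 25/6.5 = 3.846.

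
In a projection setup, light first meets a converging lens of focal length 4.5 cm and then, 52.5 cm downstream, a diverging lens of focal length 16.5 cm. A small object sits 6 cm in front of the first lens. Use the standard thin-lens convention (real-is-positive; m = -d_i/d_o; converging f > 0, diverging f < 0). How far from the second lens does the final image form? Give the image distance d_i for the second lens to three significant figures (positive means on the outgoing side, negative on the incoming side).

Lens 1: 1/d_i1 = 1/f_1 - 1/d_o1 = 1/4.5 - 1/6 = 0.05556 cm^-1, so d_i1 = 18.000 cm.
That image sits 34.500 cm in front of the second lens, so d_o2 = 34.500 cm.
Lens 2: 1/d_i2 = 1/f_2 - 1/d_o2 = 1/(-16.5) - 1/(34.500) = -0.08959 cm^-1, so d_i2 = -11.162 cm.

-11.2 cm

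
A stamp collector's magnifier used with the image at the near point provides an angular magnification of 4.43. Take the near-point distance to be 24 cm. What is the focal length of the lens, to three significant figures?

7.00 cm

For the image at the near point, M = 1 + D/f.
f = D/(M - 1) = 24/(4.43 - 1) = 6.997 cm.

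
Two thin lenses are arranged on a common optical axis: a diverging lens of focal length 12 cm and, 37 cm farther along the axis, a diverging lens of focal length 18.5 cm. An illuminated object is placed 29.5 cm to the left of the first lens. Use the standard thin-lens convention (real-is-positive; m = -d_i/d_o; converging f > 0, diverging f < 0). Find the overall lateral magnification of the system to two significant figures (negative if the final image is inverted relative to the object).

0.084

Lens 1: 1/d_i1 = 1/f_1 - 1/d_o1 = 1/(-12) - 1/29.5 = -0.11723 cm^-1, so d_i1 = -8.530 cm.
m_1 = -(-8.530)/29.5 = 0.2892.
With d_i1 < 0 the first image is virtual and lies on the object side; the object distance for lens 2 is d_o2 = 37 - (-8.530) = 45.530 cm.
Lens 2: 1/d_i2 = 1/f_2 - 1/d_o2 = 1/(-18.5) - 1/(45.530) = -0.07602 cm^-1, so d_i2 = -13.155 cm.
m_2 = -(-13.155)/(45.530) = 0.2889.
Total m = m_1 x m_2 = (0.2892)(0.2889) = 0.0835.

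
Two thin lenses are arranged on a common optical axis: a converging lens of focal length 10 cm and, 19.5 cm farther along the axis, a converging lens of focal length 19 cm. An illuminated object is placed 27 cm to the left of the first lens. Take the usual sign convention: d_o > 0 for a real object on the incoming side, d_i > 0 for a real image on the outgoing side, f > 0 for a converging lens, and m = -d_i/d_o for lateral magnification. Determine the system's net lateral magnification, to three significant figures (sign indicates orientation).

-0.727

Applying the thin-lens equation to the first lens, 1/10 = 1/27 + 1/d_i1, which gives d_i1 = 15.882 cm.
Its lateral magnification is m_1 = -d_i1/d_o1 = -(15.882)/27 = -0.5882.
That image sits 3.618 cm in front of the second lens, so d_o2 = 3.618 cm.
Applying the thin-lens equation again with f_2 = 19 cm and d_o2 = 3.618 cm gives d_i2 = -4.468 cm.
m_2 = -(-4.468)/(3.618) = 1.2352.
The system's lateral magnification is m_1 m_2 = (-0.5882)(1.2352) = -0.7266.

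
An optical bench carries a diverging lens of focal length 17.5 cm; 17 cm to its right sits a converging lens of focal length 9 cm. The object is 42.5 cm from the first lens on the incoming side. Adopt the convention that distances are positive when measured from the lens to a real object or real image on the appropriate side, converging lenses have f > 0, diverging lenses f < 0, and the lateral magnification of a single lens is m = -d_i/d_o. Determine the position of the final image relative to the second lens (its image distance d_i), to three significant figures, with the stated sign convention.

Lens 1: 1/d_i1 = 1/f_1 - 1/d_o1 = 1/(-17.5) - 1/42.5 = -0.08067 cm^-1, so d_i1 = -12.396 cm.
The intermediate image is virtual, 12.396 cm to the left of lens 1, so d_o2 = L - d_i1 = 17 - (-12.396) = 29.396 cm.
Lens 2: 1/d_i2 = 1/f_2 - 1/d_o2 = 1/9 - 1/(29.396) = 0.07709 cm^-1, so d_i2 = 12.971 cm.

13.0 cm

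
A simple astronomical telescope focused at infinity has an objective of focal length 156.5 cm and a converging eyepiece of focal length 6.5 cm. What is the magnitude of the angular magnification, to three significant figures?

24.1

|M| = f_obj/|f_eye| = 156.5/6.5 = 24.077.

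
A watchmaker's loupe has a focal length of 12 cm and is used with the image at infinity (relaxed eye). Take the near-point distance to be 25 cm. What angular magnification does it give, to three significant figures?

2.08

M = D/f = 25/12 = 2.083.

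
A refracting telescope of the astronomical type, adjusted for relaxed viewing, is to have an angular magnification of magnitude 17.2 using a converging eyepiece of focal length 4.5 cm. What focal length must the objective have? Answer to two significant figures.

|M| = f_obj/|f_eye|, so f_obj = |M| x |f_eye| = 17.2 x 4.5 = 77.400 cm.

77 cm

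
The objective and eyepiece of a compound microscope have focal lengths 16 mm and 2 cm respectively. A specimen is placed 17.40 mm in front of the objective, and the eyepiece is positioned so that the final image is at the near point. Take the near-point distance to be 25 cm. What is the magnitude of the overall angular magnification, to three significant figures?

154

Convert to cm: f_obj = 16 mm = 1.6 cm; d_o = 17.40 mm = 1.74 cm.
Objective: 1/d_i = 1/f_obj - 1/d_o = 1/1.6 - 1/1.74 = 0.05029 cm^-1, so d_i = 19.886 cm.
m_obj = -d_i/d_o = -19.886/1.74 = -11.429.
Eyepiece angular magnification (image at near point): M_eye = 1 + D/f_e = 1 + 25/2 = 13.500.
Overall M = m_obj x M_eye = (-11.429)(13.500) = -154.29.
|M| = 154.29.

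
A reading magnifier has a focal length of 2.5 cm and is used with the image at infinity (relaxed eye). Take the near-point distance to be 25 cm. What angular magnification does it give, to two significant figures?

M = D/f = 25/2.5 = 10.000.

10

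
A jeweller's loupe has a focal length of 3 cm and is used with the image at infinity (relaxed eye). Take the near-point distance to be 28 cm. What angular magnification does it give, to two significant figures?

M = D/f = 28/3 = 9.333.

9.3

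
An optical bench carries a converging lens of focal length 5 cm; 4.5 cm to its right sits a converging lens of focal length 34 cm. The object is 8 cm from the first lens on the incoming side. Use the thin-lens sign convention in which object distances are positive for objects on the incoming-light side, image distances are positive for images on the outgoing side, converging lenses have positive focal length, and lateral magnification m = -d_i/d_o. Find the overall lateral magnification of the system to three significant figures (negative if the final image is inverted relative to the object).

-1.32

Lens 1: 1/d_i1 = 1/f_1 - 1/d_o1 = 1/5 - 1/8 = 0.07500 cm^-1, so d_i1 = 13.333 cm.
m_1 = -(13.333)/8 = -1.6667.
Since 13.333 cm > 4.5 cm, the first image lies past the second lens and serves as a virtual object: d_o2 = L - d_i1 = -8.833 cm.
Lens 2: 1/d_i2 = 1/f_2 - 1/d_o2 = 1/34 - 1/(-8.833) = 0.14262 cm^-1, so d_i2 = 7.012 cm.
m_2 = -(7.012)/(-8.833) = 0.7938.
Overall magnification: m = m_1 m_2 = -1.3230.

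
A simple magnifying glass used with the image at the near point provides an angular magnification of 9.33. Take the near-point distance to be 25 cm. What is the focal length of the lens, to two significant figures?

For the image at the near point, M = 1 + D/f.
f = D/(M - 1) = 25/(9.33 - 1) = 3.001 cm.

3.0 cm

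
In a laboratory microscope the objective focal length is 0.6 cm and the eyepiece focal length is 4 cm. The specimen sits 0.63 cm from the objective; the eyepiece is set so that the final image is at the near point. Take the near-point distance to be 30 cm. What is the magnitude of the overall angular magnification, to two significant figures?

Objective: 1/d_i = 1/f_obj - 1/d_o = 1/0.6 - 1/0.63 = 0.07937 cm^-1, so d_i = 12.600 cm.
m_obj = -d_i/d_o = -12.600/0.63 = -20.000.
Eyepiece angular magnification (image at near point): M_eye = 1 + D/f_e = 1 + 30/4 = 8.500.
Overall M = m_obj x M_eye = (-20.000)(8.500) = -170.00.
|M| = 170.00.

170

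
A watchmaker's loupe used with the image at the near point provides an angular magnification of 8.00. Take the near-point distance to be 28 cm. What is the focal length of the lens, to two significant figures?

For the image at the near point, M = 1 + D/f.
f = D/(M - 1) = 28/(8.0 - 1) = 4.000 cm.

4.0 cm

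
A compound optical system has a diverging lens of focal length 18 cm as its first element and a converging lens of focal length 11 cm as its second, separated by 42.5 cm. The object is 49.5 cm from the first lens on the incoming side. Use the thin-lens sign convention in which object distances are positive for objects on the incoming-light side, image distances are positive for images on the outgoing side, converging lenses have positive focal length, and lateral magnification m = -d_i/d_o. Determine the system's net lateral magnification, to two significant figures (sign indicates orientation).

-0.066

Lens 1: 1/d_i1 = 1/f_1 - 1/d_o1 = 1/(-18) - 1/49.5 = -0.07576 cm^-1, so d_i1 = -13.200 cm.
m_1 = -(-13.200)/49.5 = 0.2667.
The intermediate image is virtual, 13.200 cm to the left of lens 1, so d_o2 = L - d_i1 = 42.5 - (-13.200) = 55.700 cm.
Lens 2: 1/d_i2 = 1/f_2 - 1/d_o2 = 1/11 - 1/(55.700) = 0.07296 cm^-1, so d_i2 = 13.707 cm.
m_2 = -(13.707)/(55.700) = -0.2461.
Overall magnification: m = m_1 m_2 = -0.0656.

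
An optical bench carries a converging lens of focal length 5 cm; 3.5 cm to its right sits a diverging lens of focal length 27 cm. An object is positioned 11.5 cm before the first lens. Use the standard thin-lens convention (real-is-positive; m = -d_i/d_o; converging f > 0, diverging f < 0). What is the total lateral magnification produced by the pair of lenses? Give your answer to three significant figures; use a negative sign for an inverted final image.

-0.959

First lens: d_i1 = 1/(1/5 - 1/11.5) = 8.846 cm.
m_1 = -(8.846)/11.5 = -0.7692.
This image would form 8.846 cm past lens 1, i.e. 5.346 cm beyond lens 2, so it is a virtual object for lens 2: d_o2 = 3.5 - 8.846 = -5.346 cm.
Second lens: d_i2 = 1/(1/(-27) - 1/(-5.346)) = 6.666 cm.
m_2 = -(6.666)/(-5.346) = 1.2469.
Overall magnification: m = m_1 m_2 = -0.9591.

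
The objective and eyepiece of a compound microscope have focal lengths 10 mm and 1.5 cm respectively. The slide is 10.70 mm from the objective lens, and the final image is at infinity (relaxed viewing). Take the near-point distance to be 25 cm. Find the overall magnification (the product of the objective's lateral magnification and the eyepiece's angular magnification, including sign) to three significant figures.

Convert to cm: f_obj = 10 mm = 1 cm; d_o = 10.70 mm = 1.07 cm.
Objective: 1/d_i = 1/f_obj - 1/d_o = 1/1 - 1/1.07 = 0.06542 cm^-1, so d_i = 15.286 cm.
m_obj = -d_i/d_o = -15.286/1.07 = -14.286.
Eyepiece angular magnification (image at infinity): M_eye = D/f_e = 25/1.5 = 16.667.
Overall M = m_obj x M_eye = (-14.286)(16.667) = -238.10.

-238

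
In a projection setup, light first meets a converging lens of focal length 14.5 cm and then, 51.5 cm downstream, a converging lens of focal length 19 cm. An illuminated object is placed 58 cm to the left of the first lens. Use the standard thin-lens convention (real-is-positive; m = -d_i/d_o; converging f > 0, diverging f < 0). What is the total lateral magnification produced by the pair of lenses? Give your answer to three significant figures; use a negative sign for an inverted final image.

0.481

First lens: d_i1 = 1/(1/14.5 - 1/58) = 19.333 cm.
m_1 = -(19.333)/58 = -0.3333.
The intermediate image is 19.333 cm to the right of lens 1, so d_o2 = L - d_i1 = 51.5 - 19.333 = 32.167 cm.
Second lens: d_i2 = 1/(1/19 - 1/(32.167)) = 46.418 cm.
m_2 = -(46.418)/(32.167) = -1.4430.
The system's lateral magnification is m_1 m_2 = (-0.3333)(-1.4430) = 0.4810.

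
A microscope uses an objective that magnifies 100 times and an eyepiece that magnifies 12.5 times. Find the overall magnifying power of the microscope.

The overall magnification of a compound microscope is the product of the objective and eyepiece magnifications:
M = M_obj x M_eye = 100 x 12.5 = 1250.

1250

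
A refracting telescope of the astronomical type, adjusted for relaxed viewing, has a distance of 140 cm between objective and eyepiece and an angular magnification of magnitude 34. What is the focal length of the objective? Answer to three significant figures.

136 cm

In normal adjustment the tube length equals f_obj + f_eye and |M| = f_obj/f_eye.
So f_obj = 34 f_eye and 34 f_eye + f_eye = 140 cm, giving f_eye = 140/35 = 4.000 cm and f_obj = 136.000 cm.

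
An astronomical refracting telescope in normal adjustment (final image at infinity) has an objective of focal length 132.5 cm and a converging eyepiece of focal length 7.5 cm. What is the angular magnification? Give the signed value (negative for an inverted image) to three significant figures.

-17.7

M = -f_obj/f_eye = -132.5/(7.5) = -17.667.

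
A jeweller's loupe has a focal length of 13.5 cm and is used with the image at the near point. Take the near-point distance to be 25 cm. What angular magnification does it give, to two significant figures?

M = 1 + D/f = 1 + 25/13.5 = 2.852.

2.9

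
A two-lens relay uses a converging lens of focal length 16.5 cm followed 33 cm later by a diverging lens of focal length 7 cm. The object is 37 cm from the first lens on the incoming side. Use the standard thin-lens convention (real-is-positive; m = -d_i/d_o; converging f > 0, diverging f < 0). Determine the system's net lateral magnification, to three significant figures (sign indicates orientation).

-0.551

Applying the thin-lens equation to the first lens, 1/16.5 = 1/37 + 1/d_i1, which gives d_i1 = 29.780 cm.
Its lateral magnification is m_1 = -d_i1/d_o1 = -(29.780)/37 = -0.8049.
The intermediate image is 29.780 cm to the right of lens 1, so d_o2 = L - d_i1 = 33 - 29.780 = 3.220 cm.
Applying the thin-lens equation again with f_2 = -7 cm and d_o2 = 3.220 cm gives d_i2 = -2.205 cm.
m_2 = -(-2.205)/(3.220) = 0.6850.
Overall magnification: m = m_1 m_2 = -0.5513.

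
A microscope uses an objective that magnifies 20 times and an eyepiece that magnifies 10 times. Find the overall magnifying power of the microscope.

200

The overall magnification of a compound microscope is the product of the objective and eyepiece magnifications:
M = M_obj x M_eye = 20 x 10 = 200.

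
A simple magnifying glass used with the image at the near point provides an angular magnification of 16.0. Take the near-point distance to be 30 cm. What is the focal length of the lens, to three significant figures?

2.00 cm

For the image at the near point, M = 1 + D/f.
f = D/(M - 1) = 30/(16.0 - 1) = 2.000 cm.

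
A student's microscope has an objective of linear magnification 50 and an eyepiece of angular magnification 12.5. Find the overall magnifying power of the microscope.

The overall magnification of a compound microscope is the product of the objective and eyepiece magnifications:
M = M_obj x M_eye = 50 x 12.5 = 625.

625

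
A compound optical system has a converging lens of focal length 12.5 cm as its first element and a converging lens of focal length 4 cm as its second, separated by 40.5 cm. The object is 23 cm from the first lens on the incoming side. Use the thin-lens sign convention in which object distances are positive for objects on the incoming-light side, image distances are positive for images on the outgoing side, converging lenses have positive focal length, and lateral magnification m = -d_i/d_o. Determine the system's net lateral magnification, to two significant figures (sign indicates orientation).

0.52

Applying the thin-lens equation to the first lens, 1/12.5 = 1/23 + 1/d_i1, which gives d_i1 = 27.381 cm.
Its lateral magnification is m_1 = -d_i1/d_o1 = -(27.381)/23 = -1.1905.
Object distance for lens 2: d_o2 = 40.5 - 27.381 = 13.119 cm.
Applying the thin-lens equation again with f_2 = 4 cm and d_o2 = 13.119 cm gives d_i2 = 5.755 cm.
m_2 = -(5.755)/(13.119) = -0.4386.
Overall magnification: m = m_1 m_2 = 0.5222.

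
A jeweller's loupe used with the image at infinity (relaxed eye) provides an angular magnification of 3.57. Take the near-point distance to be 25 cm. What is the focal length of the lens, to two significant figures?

7.0 cm

For the image at infinity, M = D/f.
f = D/M = 25/3.57 = 7.003 cm.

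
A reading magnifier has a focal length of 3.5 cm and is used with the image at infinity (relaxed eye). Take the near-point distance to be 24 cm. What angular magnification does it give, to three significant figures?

M = D/f = 24/3.5 = 6.857.

6.86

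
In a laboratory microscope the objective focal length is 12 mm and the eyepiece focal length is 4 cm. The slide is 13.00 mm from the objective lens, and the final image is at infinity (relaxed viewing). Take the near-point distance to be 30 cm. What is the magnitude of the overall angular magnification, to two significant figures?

Convert to cm: f_obj = 12 mm = 1.2 cm; d_o = 13.00 mm = 1.30 cm.
Objective: 1/d_i = 1/f_obj - 1/d_o = 1/1.2 - 1/1.30 = 0.06410 cm^-1, so d_i = 15.600 cm.
m_obj = -d_i/d_o = -15.600/1.30 = -12.000.
Eyepiece angular magnification (image at infinity): M_eye = D/f_e = 30/4 = 7.500.
Overall M = m_obj x M_eye = (-12.000)(7.500) = -90.00.
|M| = 90.00.

90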